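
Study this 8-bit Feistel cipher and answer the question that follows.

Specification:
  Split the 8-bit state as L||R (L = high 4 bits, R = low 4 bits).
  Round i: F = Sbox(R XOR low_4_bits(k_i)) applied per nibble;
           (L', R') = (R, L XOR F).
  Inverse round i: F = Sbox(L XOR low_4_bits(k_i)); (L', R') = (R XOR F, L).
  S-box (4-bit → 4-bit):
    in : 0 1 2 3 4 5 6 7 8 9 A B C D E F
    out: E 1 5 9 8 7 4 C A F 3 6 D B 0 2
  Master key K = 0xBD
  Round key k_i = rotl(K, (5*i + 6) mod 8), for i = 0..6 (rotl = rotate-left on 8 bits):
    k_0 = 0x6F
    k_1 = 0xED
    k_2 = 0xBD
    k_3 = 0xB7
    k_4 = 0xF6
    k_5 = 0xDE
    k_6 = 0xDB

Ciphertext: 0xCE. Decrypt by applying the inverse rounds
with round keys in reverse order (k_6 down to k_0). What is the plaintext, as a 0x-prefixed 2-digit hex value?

0x2D

s_0 = ciphertext = 0xCE
s_1 = InvRound(s_0, k_6) = 0x2C
s_2 = InvRound(s_1, k_5) = 0x12
s_3 = InvRound(s_2, k_4) = 0xE1
s_4 = InvRound(s_3, k_3) = 0xEE
s_5 = InvRound(s_4, k_2) = 0x7E
s_6 = InvRound(s_5, k_1) = 0xD7
s_7 = InvRound(s_6, k_0) = 0x2D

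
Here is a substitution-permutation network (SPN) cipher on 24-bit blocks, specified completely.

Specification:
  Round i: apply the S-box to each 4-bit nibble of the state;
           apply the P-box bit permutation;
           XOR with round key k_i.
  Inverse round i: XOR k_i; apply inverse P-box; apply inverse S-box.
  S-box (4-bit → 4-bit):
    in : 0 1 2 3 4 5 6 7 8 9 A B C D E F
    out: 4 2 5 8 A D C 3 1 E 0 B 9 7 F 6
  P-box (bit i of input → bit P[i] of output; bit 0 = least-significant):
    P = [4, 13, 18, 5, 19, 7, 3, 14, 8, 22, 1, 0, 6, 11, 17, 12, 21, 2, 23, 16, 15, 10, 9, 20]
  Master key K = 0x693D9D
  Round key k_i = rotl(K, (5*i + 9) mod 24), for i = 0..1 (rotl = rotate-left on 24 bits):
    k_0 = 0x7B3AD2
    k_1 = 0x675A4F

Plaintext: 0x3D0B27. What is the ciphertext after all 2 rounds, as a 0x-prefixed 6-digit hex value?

s_0 = plaintext = 0x3D0B27
s_1 = Round(s_0, k_0) = 0x811BCF
s_2 = Round(s_1, k_1) = 0x2BB34A

0x2BB34A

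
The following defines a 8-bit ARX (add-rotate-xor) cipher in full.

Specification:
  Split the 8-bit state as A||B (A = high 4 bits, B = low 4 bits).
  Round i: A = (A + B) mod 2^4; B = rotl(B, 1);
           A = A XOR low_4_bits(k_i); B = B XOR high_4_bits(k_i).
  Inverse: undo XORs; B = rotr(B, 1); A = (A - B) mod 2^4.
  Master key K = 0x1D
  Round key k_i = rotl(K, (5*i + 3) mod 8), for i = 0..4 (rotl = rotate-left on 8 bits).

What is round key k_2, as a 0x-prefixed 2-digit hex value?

0xA3

K = 0x1D
k_0 = rotl(K, (5*0+3) mod 8) = rotl(K, 3) = 0xE8
k_1 = rotl(K, (5*1+3) mod 8) = rotl(K, 0) = 0x1D
k_2 = rotl(K, (5*2+3) mod 8) = rotl(K, 5) = 0xA3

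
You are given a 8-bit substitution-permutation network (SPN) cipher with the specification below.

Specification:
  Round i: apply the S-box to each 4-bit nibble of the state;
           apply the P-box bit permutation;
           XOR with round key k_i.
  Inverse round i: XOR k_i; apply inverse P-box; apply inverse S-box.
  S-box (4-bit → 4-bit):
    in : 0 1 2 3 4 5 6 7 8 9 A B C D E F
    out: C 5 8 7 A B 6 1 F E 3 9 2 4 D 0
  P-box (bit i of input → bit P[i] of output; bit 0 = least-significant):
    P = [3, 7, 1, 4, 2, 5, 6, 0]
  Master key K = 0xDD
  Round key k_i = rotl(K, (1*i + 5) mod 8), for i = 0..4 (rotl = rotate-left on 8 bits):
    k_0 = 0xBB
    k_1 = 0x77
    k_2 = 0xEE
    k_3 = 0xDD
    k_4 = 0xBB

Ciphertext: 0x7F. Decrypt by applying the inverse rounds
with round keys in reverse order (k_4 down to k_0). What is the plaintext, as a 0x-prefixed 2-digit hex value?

0x25

s_0 = ciphertext = 0x7F
s_1 = InvRound(s_0, k_4) = 0x1C
s_2 = InvRound(s_1, k_3) = 0x0C
s_3 = InvRound(s_2, k_2) = 0x66
s_4 = InvRound(s_3, k_1) = 0x22
s_5 = InvRound(s_4, k_0) = 0x25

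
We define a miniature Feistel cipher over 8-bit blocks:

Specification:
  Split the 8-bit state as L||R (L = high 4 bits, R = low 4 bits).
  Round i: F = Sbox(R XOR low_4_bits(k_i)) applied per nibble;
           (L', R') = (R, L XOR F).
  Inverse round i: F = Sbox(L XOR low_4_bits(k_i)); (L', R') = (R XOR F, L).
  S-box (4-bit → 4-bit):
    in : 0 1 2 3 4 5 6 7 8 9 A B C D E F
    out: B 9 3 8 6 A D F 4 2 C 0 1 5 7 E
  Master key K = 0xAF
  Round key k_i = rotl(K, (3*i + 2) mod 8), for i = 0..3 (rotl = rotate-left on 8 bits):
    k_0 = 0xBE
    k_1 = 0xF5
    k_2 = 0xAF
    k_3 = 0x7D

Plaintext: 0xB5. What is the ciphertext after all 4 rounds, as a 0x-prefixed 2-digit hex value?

s_0 = plaintext = 0xB5
s_1 = Round(s_0, k_0) = 0x5B
s_2 = Round(s_1, k_1) = 0xB2
s_3 = Round(s_2, k_2) = 0x2E
s_4 = Round(s_3, k_3) = 0xEA

0xEA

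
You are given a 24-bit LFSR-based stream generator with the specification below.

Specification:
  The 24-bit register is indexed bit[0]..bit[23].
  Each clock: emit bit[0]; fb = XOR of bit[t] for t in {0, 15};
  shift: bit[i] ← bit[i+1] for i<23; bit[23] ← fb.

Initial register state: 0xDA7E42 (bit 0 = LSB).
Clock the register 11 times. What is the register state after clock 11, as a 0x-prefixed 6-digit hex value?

reg_0 = 0xDA7E42
clock 1: out=0, reg = 0x6D3F21
clock 2: out=1, reg = 0xB69F90
clock 3: out=0, reg = 0xDB4FC8
clock 4: out=0, reg = 0x6DA7E4
clock 5: out=0, reg = 0xB6D3F2
clock 6: out=0, reg = 0xDB69F9
clock 7: out=1, reg = 0xEDB4FC
clock 8: out=0, reg = 0xF6DA7E
clock 9: out=0, reg = 0xFB6D3F
clock 10: out=1, reg = 0xFDB69F
clock 11: out=1, reg = 0x7EDB4F

0x7EDB4F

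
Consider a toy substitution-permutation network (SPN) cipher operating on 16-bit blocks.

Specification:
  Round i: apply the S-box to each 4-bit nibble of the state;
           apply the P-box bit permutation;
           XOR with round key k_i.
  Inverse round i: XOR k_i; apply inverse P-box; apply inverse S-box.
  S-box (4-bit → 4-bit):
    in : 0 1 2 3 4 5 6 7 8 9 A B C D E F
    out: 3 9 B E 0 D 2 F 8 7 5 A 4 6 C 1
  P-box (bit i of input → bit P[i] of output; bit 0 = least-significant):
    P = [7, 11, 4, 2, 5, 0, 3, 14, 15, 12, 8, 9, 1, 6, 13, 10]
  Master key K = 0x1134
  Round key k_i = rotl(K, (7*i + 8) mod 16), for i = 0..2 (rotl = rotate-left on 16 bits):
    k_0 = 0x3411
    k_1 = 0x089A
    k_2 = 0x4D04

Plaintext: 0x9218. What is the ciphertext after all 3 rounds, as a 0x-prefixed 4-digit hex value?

s_0 = plaintext = 0x9218
s_1 = Round(s_0, k_0) = 0xC677
s_2 = Round(s_1, k_1) = 0x7027
s_3 = Round(s_2, k_2) = 0xB1F3

0xB1F3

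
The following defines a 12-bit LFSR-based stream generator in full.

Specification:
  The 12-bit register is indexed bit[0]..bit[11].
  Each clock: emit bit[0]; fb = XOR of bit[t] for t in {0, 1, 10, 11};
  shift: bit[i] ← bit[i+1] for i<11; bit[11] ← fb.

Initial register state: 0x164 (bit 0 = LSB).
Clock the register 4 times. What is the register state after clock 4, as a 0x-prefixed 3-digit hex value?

reg_0 = 0x164
clock 1: out=0, reg = 0x0B2
clock 2: out=0, reg = 0x859
clock 3: out=1, reg = 0x42C
clock 4: out=0, reg = 0xA16

0xA16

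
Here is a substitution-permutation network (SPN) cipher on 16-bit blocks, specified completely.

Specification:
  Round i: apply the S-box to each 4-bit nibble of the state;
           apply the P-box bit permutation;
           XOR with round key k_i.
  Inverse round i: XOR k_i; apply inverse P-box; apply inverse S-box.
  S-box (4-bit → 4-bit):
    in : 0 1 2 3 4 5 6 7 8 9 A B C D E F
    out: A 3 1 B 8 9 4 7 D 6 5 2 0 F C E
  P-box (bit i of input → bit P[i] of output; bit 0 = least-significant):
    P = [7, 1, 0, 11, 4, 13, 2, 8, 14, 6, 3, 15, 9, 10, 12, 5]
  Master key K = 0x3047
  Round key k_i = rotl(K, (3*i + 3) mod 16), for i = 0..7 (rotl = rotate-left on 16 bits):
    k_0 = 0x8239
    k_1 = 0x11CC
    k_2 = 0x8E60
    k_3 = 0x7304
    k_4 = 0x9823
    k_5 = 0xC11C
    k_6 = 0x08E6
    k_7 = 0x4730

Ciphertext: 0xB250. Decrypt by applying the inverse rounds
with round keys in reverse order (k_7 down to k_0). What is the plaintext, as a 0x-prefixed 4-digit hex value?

0x3EFA

s_0 = ciphertext = 0xB250
s_1 = InvRound(s_0, k_7) = 0xF30C
s_2 = InvRound(s_1, k_6) = 0x8D03
s_3 = InvRound(s_2, k_5) = 0xBAAF
s_4 = InvRound(s_3, k_4) = 0x2692
s_5 = InvRound(s_4, k_3) = 0x9281
s_6 = InvRound(s_5, k_2) = 0xFBC8
s_7 = InvRound(s_6, k_1) = 0x2594
s_8 = InvRound(s_7, k_0) = 0x3EFA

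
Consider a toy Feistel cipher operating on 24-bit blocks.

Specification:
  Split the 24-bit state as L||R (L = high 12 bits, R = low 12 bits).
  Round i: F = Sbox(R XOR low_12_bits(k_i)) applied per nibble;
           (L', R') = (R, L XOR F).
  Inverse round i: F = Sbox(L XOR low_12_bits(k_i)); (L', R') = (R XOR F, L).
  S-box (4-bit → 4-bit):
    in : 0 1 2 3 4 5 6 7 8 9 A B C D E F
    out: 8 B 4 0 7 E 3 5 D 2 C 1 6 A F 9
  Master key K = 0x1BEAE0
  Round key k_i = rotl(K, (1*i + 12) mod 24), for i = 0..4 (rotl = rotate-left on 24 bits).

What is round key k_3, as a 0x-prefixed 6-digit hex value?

K = 0x1BEAE0
k_0 = rotl(K, (1*0+12) mod 24) = rotl(K, 12) = 0xAE01BE
k_1 = rotl(K, (1*1+12) mod 24) = rotl(K, 13) = 0x5C037D
k_2 = rotl(K, (1*2+12) mod 24) = rotl(K, 14) = 0xB806FA
k_3 = rotl(K, (1*3+12) mod 24) = rotl(K, 15) = 0x700DF5

0x700DF5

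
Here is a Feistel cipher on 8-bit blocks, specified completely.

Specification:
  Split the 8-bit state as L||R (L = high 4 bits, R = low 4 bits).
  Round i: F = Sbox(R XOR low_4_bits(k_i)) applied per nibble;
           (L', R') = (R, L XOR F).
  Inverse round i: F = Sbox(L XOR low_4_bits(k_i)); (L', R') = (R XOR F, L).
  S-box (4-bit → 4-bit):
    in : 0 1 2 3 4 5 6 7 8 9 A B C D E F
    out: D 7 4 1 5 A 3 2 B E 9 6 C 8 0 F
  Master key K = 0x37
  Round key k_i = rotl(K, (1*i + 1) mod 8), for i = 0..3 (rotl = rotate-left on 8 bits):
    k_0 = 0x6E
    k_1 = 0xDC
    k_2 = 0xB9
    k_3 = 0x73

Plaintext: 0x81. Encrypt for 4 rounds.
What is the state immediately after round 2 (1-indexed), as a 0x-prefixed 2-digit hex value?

0x77

s_0 = plaintext = 0x81
s_1 = Round(s_0, k_0) = 0x17
s_2 = Round(s_1, k_1) = 0x77
s_3 = Round(s_2, k_2) = 0x77
s_4 = Round(s_3, k_3) = 0x72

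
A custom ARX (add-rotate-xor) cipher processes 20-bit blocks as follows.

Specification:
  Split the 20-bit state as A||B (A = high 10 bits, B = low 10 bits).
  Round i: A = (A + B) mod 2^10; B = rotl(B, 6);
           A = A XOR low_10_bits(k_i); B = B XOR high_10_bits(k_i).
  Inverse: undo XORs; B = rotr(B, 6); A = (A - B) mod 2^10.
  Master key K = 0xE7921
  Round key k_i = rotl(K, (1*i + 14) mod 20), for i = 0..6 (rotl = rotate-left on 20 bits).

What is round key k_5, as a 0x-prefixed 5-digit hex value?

0xF3C90

K = 0xE7921
k_0 = rotl(K, (1*0+14) mod 20) = rotl(K, 14) = 0x879E4
k_1 = rotl(K, (1*1+14) mod 20) = rotl(K, 15) = 0x0F3C9
k_2 = rotl(K, (1*2+14) mod 20) = rotl(K, 16) = 0x1E792
k_3 = rotl(K, (1*3+14) mod 20) = rotl(K, 17) = 0x3CF24
k_4 = rotl(K, (1*4+14) mod 20) = rotl(K, 18) = 0x79E48
k_5 = rotl(K, (1*5+14) mod 20) = rotl(K, 19) = 0xF3C90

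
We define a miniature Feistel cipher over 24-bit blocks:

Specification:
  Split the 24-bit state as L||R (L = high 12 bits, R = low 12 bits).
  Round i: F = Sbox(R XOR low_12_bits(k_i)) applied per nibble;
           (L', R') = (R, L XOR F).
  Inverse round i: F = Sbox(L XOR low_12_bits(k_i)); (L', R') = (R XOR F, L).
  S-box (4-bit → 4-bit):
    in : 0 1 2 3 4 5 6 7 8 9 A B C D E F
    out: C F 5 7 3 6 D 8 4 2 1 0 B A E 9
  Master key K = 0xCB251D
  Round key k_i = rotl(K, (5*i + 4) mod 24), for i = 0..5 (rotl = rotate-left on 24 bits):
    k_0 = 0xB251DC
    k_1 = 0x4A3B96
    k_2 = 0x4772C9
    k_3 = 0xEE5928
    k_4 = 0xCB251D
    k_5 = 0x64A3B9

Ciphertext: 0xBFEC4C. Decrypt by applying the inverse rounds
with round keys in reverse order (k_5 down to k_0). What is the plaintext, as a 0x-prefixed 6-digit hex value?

0x156FC4

s_0 = ciphertext = 0xBFEC4C
s_1 = InvRound(s_0, k_5) = 0x874BFE
s_2 = InvRound(s_1, k_4) = 0x12C874
s_3 = InvRound(s_2, k_3) = 0xCB712C
s_4 = InvRound(s_3, k_2) = 0xFA2CB7
s_5 = InvRound(s_4, k_1) = 0xFC4FA2
s_6 = InvRound(s_5, k_0) = 0x156FC4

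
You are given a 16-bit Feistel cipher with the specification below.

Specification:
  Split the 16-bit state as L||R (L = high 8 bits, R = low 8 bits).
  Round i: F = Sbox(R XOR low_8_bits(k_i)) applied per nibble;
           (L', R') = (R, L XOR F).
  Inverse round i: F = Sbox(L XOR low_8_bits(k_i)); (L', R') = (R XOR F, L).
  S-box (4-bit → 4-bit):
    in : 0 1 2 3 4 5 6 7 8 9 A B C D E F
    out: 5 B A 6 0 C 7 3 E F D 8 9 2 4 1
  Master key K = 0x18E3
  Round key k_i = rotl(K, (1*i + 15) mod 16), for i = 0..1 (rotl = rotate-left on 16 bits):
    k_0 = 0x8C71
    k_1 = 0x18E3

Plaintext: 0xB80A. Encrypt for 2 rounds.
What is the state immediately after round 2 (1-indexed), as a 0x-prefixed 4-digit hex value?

0x807C

s_0 = plaintext = 0xB80A
s_1 = Round(s_0, k_0) = 0x0A80
s_2 = Round(s_1, k_1) = 0x807C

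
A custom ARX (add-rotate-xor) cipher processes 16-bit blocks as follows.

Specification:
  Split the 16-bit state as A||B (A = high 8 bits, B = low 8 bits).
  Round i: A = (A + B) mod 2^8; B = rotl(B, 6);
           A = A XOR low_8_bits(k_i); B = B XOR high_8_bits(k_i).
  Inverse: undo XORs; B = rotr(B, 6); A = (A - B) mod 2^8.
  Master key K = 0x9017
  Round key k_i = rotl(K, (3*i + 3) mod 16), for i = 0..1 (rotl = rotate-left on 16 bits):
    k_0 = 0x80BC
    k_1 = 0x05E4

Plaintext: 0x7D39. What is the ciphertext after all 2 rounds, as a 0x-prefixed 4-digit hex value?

0x3CB6

s_0 = plaintext = 0x7D39
s_1 = Round(s_0, k_0) = 0x0ACE
s_2 = Round(s_1, k_1) = 0x3CB6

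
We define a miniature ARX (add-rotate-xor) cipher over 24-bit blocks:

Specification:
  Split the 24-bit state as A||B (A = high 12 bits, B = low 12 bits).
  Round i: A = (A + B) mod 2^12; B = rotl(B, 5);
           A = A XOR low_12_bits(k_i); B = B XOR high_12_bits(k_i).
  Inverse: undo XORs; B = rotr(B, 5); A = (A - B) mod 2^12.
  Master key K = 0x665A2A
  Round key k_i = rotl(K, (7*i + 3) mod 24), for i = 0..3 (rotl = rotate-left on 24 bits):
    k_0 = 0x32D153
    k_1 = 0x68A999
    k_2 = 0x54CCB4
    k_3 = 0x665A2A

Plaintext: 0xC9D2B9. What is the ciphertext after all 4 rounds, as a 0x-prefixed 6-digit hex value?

0xE8F60F

s_0 = plaintext = 0xC9D2B9
s_1 = Round(s_0, k_0) = 0xE05408
s_2 = Round(s_1, k_1) = 0xB94782
s_3 = Round(s_2, k_2) = 0xFA2503
s_4 = Round(s_3, k_3) = 0xE8F60F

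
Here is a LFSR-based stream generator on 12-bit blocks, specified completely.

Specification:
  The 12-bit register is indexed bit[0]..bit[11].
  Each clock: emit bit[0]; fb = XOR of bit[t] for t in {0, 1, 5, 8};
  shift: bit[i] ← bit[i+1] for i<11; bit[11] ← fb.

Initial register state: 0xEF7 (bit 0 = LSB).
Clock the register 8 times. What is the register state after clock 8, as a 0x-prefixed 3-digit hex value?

reg_0 = 0xEF7
clock 1: out=1, reg = 0xF7B
clock 2: out=1, reg = 0x7BD
clock 3: out=1, reg = 0xBDE
clock 4: out=0, reg = 0x5EF
clock 5: out=1, reg = 0x2F7
clock 6: out=1, reg = 0x97B
clock 7: out=1, reg = 0x4BD
clock 8: out=1, reg = 0x25E

0x25E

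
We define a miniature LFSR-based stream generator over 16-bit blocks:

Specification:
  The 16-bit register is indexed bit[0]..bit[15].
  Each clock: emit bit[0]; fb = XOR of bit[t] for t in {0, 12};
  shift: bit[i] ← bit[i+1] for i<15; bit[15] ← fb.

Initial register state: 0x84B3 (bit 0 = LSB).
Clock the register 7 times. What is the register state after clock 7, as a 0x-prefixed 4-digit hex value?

0x1709

reg_0 = 0x84B3
clock 1: out=1, reg = 0xC259
clock 2: out=1, reg = 0xE12C
clock 3: out=0, reg = 0x7096
clock 4: out=0, reg = 0xB84B
clock 5: out=1, reg = 0x5C25
clock 6: out=1, reg = 0x2E12
clock 7: out=0, reg = 0x1709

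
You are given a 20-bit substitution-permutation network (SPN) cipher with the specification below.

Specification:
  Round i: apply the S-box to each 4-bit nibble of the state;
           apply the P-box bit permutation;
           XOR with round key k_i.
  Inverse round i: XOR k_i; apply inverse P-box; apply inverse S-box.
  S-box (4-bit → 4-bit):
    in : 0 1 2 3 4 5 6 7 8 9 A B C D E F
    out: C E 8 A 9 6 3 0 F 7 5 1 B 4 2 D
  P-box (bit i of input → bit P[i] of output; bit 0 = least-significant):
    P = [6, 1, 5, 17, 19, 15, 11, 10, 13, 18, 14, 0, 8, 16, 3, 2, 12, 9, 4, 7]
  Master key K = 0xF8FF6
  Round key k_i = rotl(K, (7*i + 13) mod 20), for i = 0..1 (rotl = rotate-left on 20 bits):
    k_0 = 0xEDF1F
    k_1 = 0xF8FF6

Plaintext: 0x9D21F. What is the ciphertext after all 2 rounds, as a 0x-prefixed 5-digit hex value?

0x35C31

s_0 = plaintext = 0x9D21F
s_1 = Round(s_0, k_0) = 0xC4166
s_2 = Round(s_1, k_1) = 0x35C31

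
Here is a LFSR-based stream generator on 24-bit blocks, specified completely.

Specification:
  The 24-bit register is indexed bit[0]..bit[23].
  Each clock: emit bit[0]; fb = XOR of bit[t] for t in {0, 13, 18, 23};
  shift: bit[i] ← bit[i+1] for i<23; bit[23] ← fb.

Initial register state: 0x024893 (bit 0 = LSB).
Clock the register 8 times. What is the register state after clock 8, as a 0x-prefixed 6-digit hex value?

reg_0 = 0x024893
clock 1: out=1, reg = 0x812449
clock 2: out=1, reg = 0xC09224
clock 3: out=0, reg = 0xE04912
clock 4: out=0, reg = 0xF02489
clock 5: out=1, reg = 0xF81244
clock 6: out=0, reg = 0xFC0922
clock 7: out=0, reg = 0x7E0491
clock 8: out=1, reg = 0x3F0248

0x3F0248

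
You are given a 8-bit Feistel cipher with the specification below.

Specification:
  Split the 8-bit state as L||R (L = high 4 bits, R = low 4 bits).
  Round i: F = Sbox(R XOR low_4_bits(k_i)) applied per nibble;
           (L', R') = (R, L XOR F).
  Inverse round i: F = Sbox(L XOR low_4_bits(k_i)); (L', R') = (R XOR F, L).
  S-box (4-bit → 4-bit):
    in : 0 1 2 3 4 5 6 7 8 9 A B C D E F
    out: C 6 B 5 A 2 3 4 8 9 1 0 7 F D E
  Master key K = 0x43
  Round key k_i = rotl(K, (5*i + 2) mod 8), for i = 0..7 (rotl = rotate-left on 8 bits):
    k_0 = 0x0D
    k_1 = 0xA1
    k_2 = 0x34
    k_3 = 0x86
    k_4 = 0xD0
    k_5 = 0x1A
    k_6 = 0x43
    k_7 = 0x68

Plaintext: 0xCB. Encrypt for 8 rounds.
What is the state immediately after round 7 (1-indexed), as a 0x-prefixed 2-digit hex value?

s_0 = plaintext = 0xCB
s_1 = Round(s_0, k_0) = 0xBF
s_2 = Round(s_1, k_1) = 0xF6
s_3 = Round(s_2, k_2) = 0x64
s_4 = Round(s_3, k_3) = 0x4D
s_5 = Round(s_4, k_4) = 0xDB
s_6 = Round(s_5, k_5) = 0xBB
s_7 = Round(s_6, k_6) = 0xB3
s_8 = Round(s_7, k_7) = 0x3B

0xB3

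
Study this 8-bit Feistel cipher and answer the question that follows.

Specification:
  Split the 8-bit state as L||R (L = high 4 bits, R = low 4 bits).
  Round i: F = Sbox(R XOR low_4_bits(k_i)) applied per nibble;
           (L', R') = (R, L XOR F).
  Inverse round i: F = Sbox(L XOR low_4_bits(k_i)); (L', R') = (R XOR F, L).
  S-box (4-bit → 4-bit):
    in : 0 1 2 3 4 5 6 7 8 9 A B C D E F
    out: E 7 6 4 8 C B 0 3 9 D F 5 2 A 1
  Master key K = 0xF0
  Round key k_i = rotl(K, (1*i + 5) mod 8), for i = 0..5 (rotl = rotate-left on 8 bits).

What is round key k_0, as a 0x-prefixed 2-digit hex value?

0x1E

K = 0xF0
k_0 = rotl(K, (1*0+5) mod 8) = rotl(K, 5) = 0x1E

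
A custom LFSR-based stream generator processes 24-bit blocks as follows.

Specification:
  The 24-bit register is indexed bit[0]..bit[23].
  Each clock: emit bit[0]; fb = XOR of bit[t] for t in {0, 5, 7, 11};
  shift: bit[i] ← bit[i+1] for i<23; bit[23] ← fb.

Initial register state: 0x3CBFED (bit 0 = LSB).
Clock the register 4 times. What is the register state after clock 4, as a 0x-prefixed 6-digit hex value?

reg_0 = 0x3CBFED
clock 1: out=1, reg = 0x1E5FF6
clock 2: out=0, reg = 0x8F2FFB
clock 3: out=1, reg = 0x4797FD
clock 4: out=1, reg = 0xA3CBFE

0xA3CBFE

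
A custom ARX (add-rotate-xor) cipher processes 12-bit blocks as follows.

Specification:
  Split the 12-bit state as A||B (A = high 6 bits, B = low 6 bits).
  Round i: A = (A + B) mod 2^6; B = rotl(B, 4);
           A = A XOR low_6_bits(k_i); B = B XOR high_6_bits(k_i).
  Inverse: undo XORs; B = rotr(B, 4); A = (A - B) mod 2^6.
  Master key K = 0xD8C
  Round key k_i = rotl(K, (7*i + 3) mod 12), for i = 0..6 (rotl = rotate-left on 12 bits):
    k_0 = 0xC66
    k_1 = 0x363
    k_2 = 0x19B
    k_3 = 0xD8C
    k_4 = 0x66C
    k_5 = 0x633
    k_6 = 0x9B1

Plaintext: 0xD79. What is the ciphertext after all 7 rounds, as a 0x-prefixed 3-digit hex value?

0x989

s_0 = plaintext = 0xD79
s_1 = Round(s_0, k_0) = 0x22F
s_2 = Round(s_1, k_1) = 0x536
s_3 = Round(s_2, k_2) = 0x46B
s_4 = Round(s_3, k_3) = 0xC0C
s_5 = Round(s_4, k_4) = 0x41A
s_6 = Round(s_5, k_5) = 0x67E
s_7 = Round(s_6, k_6) = 0x989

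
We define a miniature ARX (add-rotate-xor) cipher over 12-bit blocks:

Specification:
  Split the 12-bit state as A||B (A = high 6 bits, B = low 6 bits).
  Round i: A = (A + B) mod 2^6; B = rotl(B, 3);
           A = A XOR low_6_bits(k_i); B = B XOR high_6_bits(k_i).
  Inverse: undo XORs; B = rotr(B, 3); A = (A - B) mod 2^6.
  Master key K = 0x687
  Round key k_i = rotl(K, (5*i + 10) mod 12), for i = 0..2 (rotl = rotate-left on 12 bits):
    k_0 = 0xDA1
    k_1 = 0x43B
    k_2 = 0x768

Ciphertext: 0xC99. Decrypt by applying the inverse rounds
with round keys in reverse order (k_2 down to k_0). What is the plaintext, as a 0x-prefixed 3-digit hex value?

0x506

s_0 = ciphertext = 0xC99
s_1 = InvRound(s_0, k_2) = 0xEA0
s_2 = InvRound(s_1, k_1) = 0xEC6
s_3 = InvRound(s_2, k_0) = 0x506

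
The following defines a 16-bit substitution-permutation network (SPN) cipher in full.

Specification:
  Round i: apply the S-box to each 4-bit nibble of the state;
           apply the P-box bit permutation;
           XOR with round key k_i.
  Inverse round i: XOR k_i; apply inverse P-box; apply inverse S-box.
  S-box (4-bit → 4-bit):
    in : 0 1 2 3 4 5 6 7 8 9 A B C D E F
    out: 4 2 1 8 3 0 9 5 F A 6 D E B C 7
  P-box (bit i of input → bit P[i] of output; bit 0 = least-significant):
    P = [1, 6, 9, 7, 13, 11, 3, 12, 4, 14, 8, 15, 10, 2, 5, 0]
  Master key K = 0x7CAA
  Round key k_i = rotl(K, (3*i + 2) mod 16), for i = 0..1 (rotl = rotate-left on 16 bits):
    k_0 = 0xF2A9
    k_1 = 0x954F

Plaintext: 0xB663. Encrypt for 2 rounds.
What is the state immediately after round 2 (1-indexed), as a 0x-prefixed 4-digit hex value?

0x1B99

s_0 = plaintext = 0xB663
s_1 = Round(s_0, k_0) = 0x4618
s_2 = Round(s_1, k_1) = 0x1B99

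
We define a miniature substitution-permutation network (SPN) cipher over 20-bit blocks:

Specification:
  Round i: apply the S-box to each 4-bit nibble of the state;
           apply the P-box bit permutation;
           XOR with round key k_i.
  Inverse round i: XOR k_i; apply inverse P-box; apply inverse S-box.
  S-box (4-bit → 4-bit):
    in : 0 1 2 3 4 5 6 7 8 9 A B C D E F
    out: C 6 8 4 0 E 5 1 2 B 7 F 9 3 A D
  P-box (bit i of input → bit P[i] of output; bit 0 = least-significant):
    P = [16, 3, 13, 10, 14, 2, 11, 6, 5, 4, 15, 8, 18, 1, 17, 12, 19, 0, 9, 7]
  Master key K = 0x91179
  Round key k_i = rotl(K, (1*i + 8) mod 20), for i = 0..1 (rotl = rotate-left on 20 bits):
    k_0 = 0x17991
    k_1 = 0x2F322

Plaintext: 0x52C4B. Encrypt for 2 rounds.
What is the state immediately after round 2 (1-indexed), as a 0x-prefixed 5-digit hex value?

s_0 = plaintext = 0x52C4B
s_1 = Round(s_0, k_0) = 0x04E38
s_2 = Round(s_1, k_1) = 0x2F8BA

0x2F8BA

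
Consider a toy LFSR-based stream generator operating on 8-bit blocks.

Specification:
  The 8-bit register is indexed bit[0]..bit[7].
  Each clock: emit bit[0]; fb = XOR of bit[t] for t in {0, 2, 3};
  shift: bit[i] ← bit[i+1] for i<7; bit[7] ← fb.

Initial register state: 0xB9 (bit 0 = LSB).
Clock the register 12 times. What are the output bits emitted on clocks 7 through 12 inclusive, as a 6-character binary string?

reg_0 = 0xB9
clock 1: out=1, reg = 0x5C
clock 2: out=0, reg = 0x2E
clock 3: out=0, reg = 0x17
clock 4: out=1, reg = 0x0B
clock 5: out=1, reg = 0x05
clock 6: out=1, reg = 0x02
clock 7: out=0, reg = 0x01
clock 8: out=1, reg = 0x80
clock 9: out=0, reg = 0x40
clock 10: out=0, reg = 0x20
clock 11: out=0, reg = 0x10
clock 12: out=0, reg = 0x08

010000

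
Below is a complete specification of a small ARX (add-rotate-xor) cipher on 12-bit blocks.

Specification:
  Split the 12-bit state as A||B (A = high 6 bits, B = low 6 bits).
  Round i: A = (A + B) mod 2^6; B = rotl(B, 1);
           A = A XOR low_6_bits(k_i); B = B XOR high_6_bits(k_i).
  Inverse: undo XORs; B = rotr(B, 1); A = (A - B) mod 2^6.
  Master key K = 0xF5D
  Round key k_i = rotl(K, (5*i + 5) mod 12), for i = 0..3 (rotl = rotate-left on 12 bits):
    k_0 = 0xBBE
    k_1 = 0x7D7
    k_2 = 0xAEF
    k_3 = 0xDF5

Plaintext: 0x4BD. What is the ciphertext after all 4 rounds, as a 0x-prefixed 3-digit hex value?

s_0 = plaintext = 0x4BD
s_1 = Round(s_0, k_0) = 0xC55
s_2 = Round(s_1, k_1) = 0x475
s_3 = Round(s_2, k_2) = 0xA40
s_4 = Round(s_3, k_3) = 0x737

0x737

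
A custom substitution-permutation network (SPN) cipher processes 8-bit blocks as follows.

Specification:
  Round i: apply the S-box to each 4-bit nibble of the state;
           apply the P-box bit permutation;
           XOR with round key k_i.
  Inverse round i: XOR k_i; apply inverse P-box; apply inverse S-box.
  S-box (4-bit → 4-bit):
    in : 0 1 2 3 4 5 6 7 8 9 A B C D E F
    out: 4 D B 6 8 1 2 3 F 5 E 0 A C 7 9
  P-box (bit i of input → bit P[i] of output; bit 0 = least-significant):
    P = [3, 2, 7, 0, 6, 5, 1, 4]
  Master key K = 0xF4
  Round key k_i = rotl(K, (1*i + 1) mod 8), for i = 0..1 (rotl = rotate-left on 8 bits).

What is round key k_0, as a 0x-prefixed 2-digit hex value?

K = 0xF4
k_0 = rotl(K, (1*0+1) mod 8) = rotl(K, 1) = 0xE9

0xE9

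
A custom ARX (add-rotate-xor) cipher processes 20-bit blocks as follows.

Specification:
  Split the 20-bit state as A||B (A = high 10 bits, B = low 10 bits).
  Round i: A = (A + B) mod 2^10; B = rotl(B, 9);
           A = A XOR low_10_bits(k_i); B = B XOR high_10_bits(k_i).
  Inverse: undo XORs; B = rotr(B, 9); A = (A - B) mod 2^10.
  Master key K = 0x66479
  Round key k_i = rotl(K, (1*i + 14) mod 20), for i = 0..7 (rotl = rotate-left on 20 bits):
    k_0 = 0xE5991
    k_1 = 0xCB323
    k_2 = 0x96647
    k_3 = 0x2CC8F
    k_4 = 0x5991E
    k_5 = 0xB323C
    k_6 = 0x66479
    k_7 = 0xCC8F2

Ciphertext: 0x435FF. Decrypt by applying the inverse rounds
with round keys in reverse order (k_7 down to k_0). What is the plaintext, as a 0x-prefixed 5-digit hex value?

0xEC087

s_0 = ciphertext = 0x435FF
s_1 = InvRound(s_0, k_7) = 0x1919B
s_2 = InvRound(s_1, k_6) = 0x06404
s_3 = InvRound(s_2, k_5) = 0x25191
s_4 = InvRound(s_3, k_4) = 0xE71EE
s_5 = InvRound(s_4, k_3) = 0x166BA
s_6 = InvRound(s_5, k_2) = 0x161C6
s_7 = InvRound(s_6, k_1) = 0x699D5
s_8 = InvRound(s_7, k_0) = 0xEC087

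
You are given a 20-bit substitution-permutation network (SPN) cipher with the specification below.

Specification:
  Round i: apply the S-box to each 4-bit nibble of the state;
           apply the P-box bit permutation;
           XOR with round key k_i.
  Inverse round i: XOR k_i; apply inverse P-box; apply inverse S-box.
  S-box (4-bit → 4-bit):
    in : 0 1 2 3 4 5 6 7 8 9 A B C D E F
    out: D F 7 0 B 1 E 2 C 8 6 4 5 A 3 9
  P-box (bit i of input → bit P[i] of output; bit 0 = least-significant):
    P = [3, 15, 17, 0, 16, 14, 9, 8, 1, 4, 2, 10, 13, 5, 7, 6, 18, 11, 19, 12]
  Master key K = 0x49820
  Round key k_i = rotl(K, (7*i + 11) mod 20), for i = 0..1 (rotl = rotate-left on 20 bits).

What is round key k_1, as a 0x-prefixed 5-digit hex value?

0x12608

K = 0x49820
k_0 = rotl(K, (7*0+11) mod 20) = rotl(K, 11) = 0x1024C
k_1 = rotl(K, (7*1+11) mod 20) = rotl(K, 18) = 0x12608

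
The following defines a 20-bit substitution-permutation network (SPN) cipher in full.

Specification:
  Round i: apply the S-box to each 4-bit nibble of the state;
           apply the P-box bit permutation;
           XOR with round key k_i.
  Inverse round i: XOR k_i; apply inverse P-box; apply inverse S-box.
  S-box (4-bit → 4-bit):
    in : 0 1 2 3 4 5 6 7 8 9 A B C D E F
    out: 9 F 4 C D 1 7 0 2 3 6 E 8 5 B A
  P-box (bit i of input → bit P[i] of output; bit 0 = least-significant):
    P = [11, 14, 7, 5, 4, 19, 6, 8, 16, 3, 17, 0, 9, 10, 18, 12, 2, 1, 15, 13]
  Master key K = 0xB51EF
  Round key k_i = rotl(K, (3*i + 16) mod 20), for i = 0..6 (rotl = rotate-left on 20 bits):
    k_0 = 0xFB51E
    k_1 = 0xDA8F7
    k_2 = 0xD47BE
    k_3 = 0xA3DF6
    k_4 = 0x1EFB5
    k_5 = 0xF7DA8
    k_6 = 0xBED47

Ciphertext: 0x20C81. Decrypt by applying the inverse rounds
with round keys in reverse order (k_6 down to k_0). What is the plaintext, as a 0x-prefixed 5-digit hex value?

0xE75E8

s_0 = ciphertext = 0x20C81
s_1 = InvRound(s_0, k_6) = 0x175BA
s_2 = InvRound(s_1, k_5) = 0x82295
s_3 = InvRound(s_2, k_4) = 0x285FE
s_4 = InvRound(s_3, k_3) = 0x3C885
s_5 = InvRound(s_4, k_2) = 0xA6BE0
s_6 = InvRound(s_5, k_1) = 0x6D408
s_7 = InvRound(s_6, k_0) = 0xE75E8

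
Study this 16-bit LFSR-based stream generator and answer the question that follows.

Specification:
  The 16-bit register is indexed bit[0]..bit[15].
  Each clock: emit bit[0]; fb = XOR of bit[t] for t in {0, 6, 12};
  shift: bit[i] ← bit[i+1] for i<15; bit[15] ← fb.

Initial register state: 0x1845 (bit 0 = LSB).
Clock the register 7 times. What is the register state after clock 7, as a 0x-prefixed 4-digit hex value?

0xEA30

reg_0 = 0x1845
clock 1: out=1, reg = 0x8C22
clock 2: out=0, reg = 0x4611
clock 3: out=1, reg = 0xA308
clock 4: out=0, reg = 0x5184
clock 5: out=0, reg = 0xA8C2
clock 6: out=0, reg = 0xD461
clock 7: out=1, reg = 0xEA30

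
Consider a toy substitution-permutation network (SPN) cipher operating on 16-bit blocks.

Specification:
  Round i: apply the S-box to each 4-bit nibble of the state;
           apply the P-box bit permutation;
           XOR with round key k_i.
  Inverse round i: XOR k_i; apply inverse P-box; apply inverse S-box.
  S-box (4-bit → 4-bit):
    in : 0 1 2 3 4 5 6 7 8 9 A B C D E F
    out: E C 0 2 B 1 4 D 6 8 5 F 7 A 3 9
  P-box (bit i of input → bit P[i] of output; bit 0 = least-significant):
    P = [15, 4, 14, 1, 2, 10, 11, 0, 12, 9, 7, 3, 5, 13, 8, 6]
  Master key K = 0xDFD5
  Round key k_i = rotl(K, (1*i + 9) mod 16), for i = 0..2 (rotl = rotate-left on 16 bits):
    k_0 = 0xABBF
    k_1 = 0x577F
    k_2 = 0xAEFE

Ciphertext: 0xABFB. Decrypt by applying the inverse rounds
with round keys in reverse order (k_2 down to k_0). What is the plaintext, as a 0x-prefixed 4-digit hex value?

s_0 = ciphertext = 0xABFB
s_1 = InvRound(s_0, k_2) = 0x6242
s_2 = InvRound(s_1, k_1) = 0xCF43
s_3 = InvRound(s_2, k_0) = 0x41E8

0x41E8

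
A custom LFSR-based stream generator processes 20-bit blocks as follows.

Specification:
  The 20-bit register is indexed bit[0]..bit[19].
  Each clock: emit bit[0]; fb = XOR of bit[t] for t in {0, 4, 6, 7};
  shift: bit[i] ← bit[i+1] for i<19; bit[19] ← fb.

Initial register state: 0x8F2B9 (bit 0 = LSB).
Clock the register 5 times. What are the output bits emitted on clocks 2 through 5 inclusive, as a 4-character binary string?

0011

reg_0 = 0x8F2B9
clock 1: out=1, reg = 0xC795C
clock 2: out=0, reg = 0x63CAE
clock 3: out=0, reg = 0xB1E57
clock 4: out=1, reg = 0xD8F2B
clock 5: out=1, reg = 0xEC795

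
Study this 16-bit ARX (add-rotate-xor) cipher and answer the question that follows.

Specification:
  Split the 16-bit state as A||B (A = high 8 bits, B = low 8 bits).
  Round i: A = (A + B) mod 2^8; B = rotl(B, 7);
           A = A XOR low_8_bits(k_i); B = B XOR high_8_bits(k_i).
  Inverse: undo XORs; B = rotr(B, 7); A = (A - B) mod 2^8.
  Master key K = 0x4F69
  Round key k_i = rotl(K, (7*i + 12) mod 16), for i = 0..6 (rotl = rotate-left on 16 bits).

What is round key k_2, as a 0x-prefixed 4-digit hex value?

K = 0x4F69
k_0 = rotl(K, (7*0+12) mod 16) = rotl(K, 12) = 0x94F6
k_1 = rotl(K, (7*1+12) mod 16) = rotl(K, 3) = 0x7B4A
k_2 = rotl(K, (7*2+12) mod 16) = rotl(K, 10) = 0xA53D

0xA53D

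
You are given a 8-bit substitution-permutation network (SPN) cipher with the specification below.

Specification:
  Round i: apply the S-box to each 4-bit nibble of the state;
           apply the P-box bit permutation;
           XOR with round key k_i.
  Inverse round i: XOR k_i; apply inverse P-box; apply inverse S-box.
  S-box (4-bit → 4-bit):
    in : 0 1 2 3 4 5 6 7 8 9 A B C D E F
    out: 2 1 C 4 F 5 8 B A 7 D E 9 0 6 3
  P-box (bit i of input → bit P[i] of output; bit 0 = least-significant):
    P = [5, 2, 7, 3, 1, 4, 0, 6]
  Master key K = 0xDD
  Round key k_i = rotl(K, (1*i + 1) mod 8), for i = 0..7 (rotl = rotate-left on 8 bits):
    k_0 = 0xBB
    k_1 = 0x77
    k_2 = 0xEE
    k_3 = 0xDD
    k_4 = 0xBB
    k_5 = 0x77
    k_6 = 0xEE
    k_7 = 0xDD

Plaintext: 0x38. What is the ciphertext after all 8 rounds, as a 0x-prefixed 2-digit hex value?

s_0 = plaintext = 0x38
s_1 = Round(s_0, k_0) = 0xB6
s_2 = Round(s_1, k_1) = 0x2E
s_3 = Round(s_2, k_2) = 0x2B
s_4 = Round(s_3, k_3) = 0x10
s_5 = Round(s_4, k_4) = 0xBD
s_6 = Round(s_5, k_5) = 0x26
s_7 = Round(s_6, k_6) = 0xA7
s_8 = Round(s_7, k_7) = 0xB2

0xB2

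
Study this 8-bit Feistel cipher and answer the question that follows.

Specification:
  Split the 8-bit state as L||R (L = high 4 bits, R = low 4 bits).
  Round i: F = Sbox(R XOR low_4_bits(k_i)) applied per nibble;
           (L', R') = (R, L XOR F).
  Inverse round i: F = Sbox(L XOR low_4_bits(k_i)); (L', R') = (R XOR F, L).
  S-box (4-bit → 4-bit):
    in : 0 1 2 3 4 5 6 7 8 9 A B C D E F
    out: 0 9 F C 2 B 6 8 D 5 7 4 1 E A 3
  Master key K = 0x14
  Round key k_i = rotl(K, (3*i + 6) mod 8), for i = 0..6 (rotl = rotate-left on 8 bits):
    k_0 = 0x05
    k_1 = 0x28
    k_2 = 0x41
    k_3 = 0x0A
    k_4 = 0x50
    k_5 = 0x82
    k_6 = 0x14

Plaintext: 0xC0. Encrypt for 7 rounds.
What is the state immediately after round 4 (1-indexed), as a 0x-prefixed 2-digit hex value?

s_0 = plaintext = 0xC0
s_1 = Round(s_0, k_0) = 0x07
s_2 = Round(s_1, k_1) = 0x73
s_3 = Round(s_2, k_2) = 0x38
s_4 = Round(s_3, k_3) = 0x8C
s_5 = Round(s_4, k_4) = 0xC9
s_6 = Round(s_5, k_5) = 0x98
s_7 = Round(s_6, k_6) = 0x88

0x8C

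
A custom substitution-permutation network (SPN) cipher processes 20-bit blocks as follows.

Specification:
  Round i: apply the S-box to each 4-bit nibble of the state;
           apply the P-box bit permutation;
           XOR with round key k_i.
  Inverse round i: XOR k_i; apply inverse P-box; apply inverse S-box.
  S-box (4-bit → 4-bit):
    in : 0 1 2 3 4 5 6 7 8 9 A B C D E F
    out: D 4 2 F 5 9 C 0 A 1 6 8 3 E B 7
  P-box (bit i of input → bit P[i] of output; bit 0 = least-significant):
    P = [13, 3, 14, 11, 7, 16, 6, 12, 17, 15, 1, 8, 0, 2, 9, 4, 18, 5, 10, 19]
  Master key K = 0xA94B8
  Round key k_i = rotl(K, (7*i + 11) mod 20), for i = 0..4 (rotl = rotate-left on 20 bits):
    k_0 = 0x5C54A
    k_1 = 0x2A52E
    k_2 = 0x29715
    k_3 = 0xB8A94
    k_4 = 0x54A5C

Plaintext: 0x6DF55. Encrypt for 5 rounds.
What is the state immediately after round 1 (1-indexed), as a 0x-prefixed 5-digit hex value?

s_0 = plaintext = 0x6DF55
s_1 = Round(s_0, k_0) = 0xF7BDC
s_2 = Round(s_1, k_1) = 0x79046
s_3 = Round(s_2, k_2) = 0x0DED6
s_4 = Round(s_3, k_3) = 0x455C0
s_5 = Round(s_4, k_4) = 0x227CD

0xF7BDC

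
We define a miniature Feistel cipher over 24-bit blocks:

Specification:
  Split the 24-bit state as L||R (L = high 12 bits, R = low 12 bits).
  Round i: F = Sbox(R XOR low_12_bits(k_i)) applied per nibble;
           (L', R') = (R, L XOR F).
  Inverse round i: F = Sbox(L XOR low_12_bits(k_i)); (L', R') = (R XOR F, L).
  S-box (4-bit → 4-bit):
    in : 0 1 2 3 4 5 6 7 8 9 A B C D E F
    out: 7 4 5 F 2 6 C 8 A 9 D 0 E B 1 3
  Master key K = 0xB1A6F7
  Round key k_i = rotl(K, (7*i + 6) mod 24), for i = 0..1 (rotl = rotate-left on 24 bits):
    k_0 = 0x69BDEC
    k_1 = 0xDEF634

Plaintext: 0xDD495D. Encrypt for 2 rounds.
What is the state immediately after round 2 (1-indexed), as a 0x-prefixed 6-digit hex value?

s_0 = plaintext = 0xDD495D
s_1 = Round(s_0, k_0) = 0x95DFD0
s_2 = Round(s_1, k_1) = 0xFD004F

0xFD004F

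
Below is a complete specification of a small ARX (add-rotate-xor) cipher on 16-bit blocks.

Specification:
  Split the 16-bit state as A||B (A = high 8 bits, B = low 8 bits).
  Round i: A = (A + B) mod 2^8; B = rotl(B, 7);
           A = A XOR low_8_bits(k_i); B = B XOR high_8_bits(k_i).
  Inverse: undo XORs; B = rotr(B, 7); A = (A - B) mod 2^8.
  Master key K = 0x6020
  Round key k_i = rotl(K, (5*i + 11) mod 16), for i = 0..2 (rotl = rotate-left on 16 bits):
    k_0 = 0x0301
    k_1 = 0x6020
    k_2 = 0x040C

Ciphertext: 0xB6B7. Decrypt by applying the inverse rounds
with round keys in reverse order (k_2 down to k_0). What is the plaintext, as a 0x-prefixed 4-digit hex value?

s_0 = ciphertext = 0xB6B7
s_1 = InvRound(s_0, k_2) = 0x5367
s_2 = InvRound(s_1, k_1) = 0x650E
s_3 = InvRound(s_2, k_0) = 0x4A1A

0x4A1A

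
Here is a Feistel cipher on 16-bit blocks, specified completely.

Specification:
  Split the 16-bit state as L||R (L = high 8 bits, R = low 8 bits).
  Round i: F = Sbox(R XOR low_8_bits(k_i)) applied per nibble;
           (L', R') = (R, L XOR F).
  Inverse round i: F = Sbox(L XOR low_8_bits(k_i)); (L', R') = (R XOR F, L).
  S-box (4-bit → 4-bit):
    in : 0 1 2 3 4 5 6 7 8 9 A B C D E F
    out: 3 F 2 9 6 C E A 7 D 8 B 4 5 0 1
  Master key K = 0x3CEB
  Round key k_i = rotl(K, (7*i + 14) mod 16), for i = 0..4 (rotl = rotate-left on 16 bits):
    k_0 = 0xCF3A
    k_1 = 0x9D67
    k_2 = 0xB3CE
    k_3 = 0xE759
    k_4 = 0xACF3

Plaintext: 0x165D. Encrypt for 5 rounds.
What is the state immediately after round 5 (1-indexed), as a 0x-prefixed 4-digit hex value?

0xC401

s_0 = plaintext = 0x165D
s_1 = Round(s_0, k_0) = 0x5DFC
s_2 = Round(s_1, k_1) = 0xFC86
s_3 = Round(s_2, k_2) = 0x869B
s_4 = Round(s_3, k_3) = 0x9BC4
s_5 = Round(s_4, k_4) = 0xC401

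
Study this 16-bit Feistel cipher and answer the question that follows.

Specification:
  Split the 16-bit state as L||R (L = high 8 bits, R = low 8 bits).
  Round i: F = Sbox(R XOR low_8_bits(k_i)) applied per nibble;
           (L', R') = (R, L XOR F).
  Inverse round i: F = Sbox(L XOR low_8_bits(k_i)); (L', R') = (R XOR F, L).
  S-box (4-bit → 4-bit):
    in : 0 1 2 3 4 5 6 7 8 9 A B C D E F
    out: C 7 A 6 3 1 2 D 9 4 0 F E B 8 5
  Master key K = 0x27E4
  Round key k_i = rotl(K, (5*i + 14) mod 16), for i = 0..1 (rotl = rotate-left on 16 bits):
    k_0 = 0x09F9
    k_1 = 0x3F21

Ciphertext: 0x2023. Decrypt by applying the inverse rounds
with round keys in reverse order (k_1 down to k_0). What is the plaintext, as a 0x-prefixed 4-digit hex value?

0x5BE4

s_0 = ciphertext = 0x2023
s_1 = InvRound(s_0, k_1) = 0xE420
s_2 = InvRound(s_1, k_0) = 0x5BE4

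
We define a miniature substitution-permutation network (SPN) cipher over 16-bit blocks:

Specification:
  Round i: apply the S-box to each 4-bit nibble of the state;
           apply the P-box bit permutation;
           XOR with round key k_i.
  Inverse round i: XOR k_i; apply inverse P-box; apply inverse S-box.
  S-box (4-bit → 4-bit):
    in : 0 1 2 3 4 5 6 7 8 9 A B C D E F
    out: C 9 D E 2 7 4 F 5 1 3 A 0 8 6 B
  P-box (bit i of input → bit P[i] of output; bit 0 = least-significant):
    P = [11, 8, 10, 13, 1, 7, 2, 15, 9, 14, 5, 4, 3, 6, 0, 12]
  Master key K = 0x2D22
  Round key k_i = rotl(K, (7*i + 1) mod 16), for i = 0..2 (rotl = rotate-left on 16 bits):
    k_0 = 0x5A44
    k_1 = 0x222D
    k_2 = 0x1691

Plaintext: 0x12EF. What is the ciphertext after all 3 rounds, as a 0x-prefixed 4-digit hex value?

0x9359

s_0 = plaintext = 0x12EF
s_1 = Round(s_0, k_0) = 0x61F8
s_2 = Round(s_1, k_1) = 0xACBE
s_3 = Round(s_2, k_2) = 0x9359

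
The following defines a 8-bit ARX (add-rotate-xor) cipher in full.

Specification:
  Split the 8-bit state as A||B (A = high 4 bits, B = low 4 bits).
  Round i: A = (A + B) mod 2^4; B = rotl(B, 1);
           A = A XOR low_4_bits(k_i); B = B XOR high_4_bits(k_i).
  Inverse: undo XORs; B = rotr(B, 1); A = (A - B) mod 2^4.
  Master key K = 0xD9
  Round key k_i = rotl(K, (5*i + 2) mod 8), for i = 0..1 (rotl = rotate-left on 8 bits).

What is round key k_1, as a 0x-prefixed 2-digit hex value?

0xEC

K = 0xD9
k_0 = rotl(K, (5*0+2) mod 8) = rotl(K, 2) = 0x67
k_1 = rotl(K, (5*1+2) mod 8) = rotl(K, 7) = 0xEC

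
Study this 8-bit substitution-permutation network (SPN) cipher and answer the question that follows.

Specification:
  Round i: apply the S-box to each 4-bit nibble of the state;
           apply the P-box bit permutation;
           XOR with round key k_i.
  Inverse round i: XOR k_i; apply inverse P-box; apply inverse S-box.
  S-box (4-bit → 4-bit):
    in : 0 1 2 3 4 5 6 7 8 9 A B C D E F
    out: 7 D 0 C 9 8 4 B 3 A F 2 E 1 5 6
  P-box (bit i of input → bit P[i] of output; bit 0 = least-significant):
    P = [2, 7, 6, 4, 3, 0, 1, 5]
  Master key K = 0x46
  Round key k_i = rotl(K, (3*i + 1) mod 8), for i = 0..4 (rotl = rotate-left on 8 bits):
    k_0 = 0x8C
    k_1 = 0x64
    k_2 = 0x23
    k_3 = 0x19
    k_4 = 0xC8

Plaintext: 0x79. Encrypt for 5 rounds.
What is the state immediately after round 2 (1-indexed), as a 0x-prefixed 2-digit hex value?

0x56

s_0 = plaintext = 0x79
s_1 = Round(s_0, k_0) = 0x35
s_2 = Round(s_1, k_1) = 0x56
s_3 = Round(s_2, k_2) = 0x43
s_4 = Round(s_3, k_3) = 0x61
s_5 = Round(s_4, k_4) = 0x9E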